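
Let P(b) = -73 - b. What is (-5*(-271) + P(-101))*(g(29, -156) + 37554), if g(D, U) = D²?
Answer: 53100285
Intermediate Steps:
(-5*(-271) + P(-101))*(g(29, -156) + 37554) = (-5*(-271) + (-73 - 1*(-101)))*(29² + 37554) = (1355 + (-73 + 101))*(841 + 37554) = (1355 + 28)*38395 = 1383*38395 = 53100285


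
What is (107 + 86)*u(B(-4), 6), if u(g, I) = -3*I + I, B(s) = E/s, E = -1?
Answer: -2316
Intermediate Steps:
B(s) = -1/s
u(g, I) = -2*I
(107 + 86)*u(B(-4), 6) = (107 + 86)*(-2*6) = 193*(-12) = -2316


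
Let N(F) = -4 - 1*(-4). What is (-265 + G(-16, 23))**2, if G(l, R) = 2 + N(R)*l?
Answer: 69169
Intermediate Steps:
N(F) = 0 (N(F) = -4 + 4 = 0)
G(l, R) = 2 (G(l, R) = 2 + 0*l = 2 + 0 = 2)
(-265 + G(-16, 23))**2 = (-265 + 2)**2 = (-263)**2 = 69169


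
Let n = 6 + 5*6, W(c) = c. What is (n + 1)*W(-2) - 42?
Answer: -116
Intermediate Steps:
n = 36 (n = 6 + 30 = 36)
(n + 1)*W(-2) - 42 = (36 + 1)*(-2) - 42 = 37*(-2) - 42 = -74 - 42 = -116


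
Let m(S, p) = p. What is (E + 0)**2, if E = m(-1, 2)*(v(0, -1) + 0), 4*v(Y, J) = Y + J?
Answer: 1/4 ≈ 0.25000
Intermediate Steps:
v(Y, J) = J/4 + Y/4 (v(Y, J) = (Y + J)/4 = (J + Y)/4 = J/4 + Y/4)
E = -1/2 (E = 2*(((1/4)*(-1) + (1/4)*0) + 0) = 2*((-1/4 + 0) + 0) = 2*(-1/4 + 0) = 2*(-1/4) = -1/2 ≈ -0.50000)
(E + 0)**2 = (-1/2 + 0)**2 = (-1/2)**2 = 1/4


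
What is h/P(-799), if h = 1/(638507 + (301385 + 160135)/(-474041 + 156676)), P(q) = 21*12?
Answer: 63473/10213021351764 ≈ 6.2149e-9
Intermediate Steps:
P(q) = 252
h = 63473/40527862507 (h = 1/(638507 + 461520/(-317365)) = 1/(638507 + 461520*(-1/317365)) = 1/(638507 - 92304/63473) = 1/(40527862507/63473) = 63473/40527862507 ≈ 1.5662e-6)
h/P(-799) = (63473/40527862507)/252 = (63473/40527862507)*(1/252) = 63473/10213021351764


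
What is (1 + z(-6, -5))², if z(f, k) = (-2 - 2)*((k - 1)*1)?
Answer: 625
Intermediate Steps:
z(f, k) = 4 - 4*k (z(f, k) = -4*(-1 + k) = 4 - 4*k)
(1 + z(-6, -5))² = (1 + (4 - 4*(-5)))² = (1 + (4 + 20))² = (1 + 24)² = 25² = 625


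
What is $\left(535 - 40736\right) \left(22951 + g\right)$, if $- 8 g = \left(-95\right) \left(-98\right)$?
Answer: $- \frac{3503476949}{4} \approx -8.7587 \cdot 10^{8}$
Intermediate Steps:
$g = - \frac{4655}{4}$ ($g = - \frac{\left(-95\right) \left(-98\right)}{8} = \left(- \frac{1}{8}\right) 9310 = - \frac{4655}{4} \approx -1163.8$)
$\left(535 - 40736\right) \left(22951 + g\right) = \left(535 - 40736\right) \left(22951 - \frac{4655}{4}\right) = \left(-40201\right) \frac{87149}{4} = - \frac{3503476949}{4}$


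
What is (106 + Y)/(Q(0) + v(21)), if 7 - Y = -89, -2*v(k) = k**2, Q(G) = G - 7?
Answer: -404/455 ≈ -0.88791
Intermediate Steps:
Q(G) = -7 + G
v(k) = -k**2/2
Y = 96 (Y = 7 - 1*(-89) = 7 + 89 = 96)
(106 + Y)/(Q(0) + v(21)) = (106 + 96)/((-7 + 0) - 1/2*21**2) = 202/(-7 - 1/2*441) = 202/(-7 - 441/2) = 202/(-455/2) = 202*(-2/455) = -404/455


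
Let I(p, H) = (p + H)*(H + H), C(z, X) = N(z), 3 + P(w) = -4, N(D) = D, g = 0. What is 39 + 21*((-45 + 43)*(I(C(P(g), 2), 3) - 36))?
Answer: 2559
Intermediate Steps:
P(w) = -7 (P(w) = -3 - 4 = -7)
C(z, X) = z
I(p, H) = 2*H*(H + p) (I(p, H) = (H + p)*(2*H) = 2*H*(H + p))
39 + 21*((-45 + 43)*(I(C(P(g), 2), 3) - 36)) = 39 + 21*((-45 + 43)*(2*3*(3 - 7) - 36)) = 39 + 21*(-2*(2*3*(-4) - 36)) = 39 + 21*(-2*(-24 - 36)) = 39 + 21*(-2*(-60)) = 39 + 21*120 = 39 + 2520 = 2559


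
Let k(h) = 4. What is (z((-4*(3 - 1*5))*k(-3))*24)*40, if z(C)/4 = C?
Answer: 122880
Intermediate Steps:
z(C) = 4*C
(z((-4*(3 - 1*5))*k(-3))*24)*40 = ((4*(-4*(3 - 1*5)*4))*24)*40 = ((4*(-4*(3 - 5)*4))*24)*40 = ((4*(-4*(-2)*4))*24)*40 = ((4*(8*4))*24)*40 = ((4*32)*24)*40 = (128*24)*40 = 3072*40 = 122880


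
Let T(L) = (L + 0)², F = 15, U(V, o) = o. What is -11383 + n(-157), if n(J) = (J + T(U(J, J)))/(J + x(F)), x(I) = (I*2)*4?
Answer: -445663/37 ≈ -12045.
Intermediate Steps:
x(I) = 8*I (x(I) = (2*I)*4 = 8*I)
T(L) = L²
n(J) = (J + J²)/(120 + J) (n(J) = (J + J²)/(J + 8*15) = (J + J²)/(J + 120) = (J + J²)/(120 + J))
-11383 + n(-157) = -11383 - 157*(1 - 157)/(120 - 157) = -11383 - 157*(-156)/(-37) = -11383 - 157*(-1/37)*(-156) = -11383 - 24492/37 = -445663/37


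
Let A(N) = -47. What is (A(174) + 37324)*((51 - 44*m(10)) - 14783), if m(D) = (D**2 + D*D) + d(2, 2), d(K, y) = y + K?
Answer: -883763116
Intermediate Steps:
d(K, y) = K + y
m(D) = 4 + 2*D**2 (m(D) = (D**2 + D*D) + (2 + 2) = (D**2 + D**2) + 4 = 2*D**2 + 4 = 4 + 2*D**2)
(A(174) + 37324)*((51 - 44*m(10)) - 14783) = (-47 + 37324)*((51 - 44*(4 + 2*10**2)) - 14783) = 37277*((51 - 44*(4 + 2*100)) - 14783) = 37277*((51 - 44*(4 + 200)) - 14783) = 37277*((51 - 44*204) - 14783) = 37277*((51 - 8976) - 14783) = 37277*(-8925 - 14783) = 37277*(-23708) = -883763116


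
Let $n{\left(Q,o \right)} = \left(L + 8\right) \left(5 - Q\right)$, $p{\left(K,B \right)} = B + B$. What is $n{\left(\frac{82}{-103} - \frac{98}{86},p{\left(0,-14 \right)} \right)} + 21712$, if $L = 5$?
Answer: $\frac{96561782}{4429} \approx 21802.0$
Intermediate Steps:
$p{\left(K,B \right)} = 2 B$
$n{\left(Q,o \right)} = 65 - 13 Q$ ($n{\left(Q,o \right)} = \left(5 + 8\right) \left(5 - Q\right) = 13 \left(5 - Q\right) = 65 - 13 Q$)
$n{\left(\frac{82}{-103} - \frac{98}{86},p{\left(0,-14 \right)} \right)} + 21712 = \left(65 - 13 \left(\frac{82}{-103} - \frac{98}{86}\right)\right) + 21712 = \left(65 - 13 \left(82 \left(- \frac{1}{103}\right) - \frac{49}{43}\right)\right) + 21712 = \left(65 - 13 \left(- \frac{82}{103} - \frac{49}{43}\right)\right) + 21712 = \left(65 - - \frac{111449}{4429}\right) + 21712 = \left(65 + \frac{111449}{4429}\right) + 21712 = \frac{399334}{4429} + 21712 = \frac{96561782}{4429}$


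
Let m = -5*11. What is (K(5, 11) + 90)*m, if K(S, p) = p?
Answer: -5555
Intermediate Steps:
m = -55
(K(5, 11) + 90)*m = (11 + 90)*(-55) = 101*(-55) = -5555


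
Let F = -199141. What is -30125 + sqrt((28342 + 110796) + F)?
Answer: -30125 + 3*I*sqrt(6667) ≈ -30125.0 + 244.96*I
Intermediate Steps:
-30125 + sqrt((28342 + 110796) + F) = -30125 + sqrt((28342 + 110796) - 199141) = -30125 + sqrt(139138 - 199141) = -30125 + sqrt(-60003) = -30125 + 3*I*sqrt(6667)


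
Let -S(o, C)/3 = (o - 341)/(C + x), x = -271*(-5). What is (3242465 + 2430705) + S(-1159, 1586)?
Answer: 16684797470/2941 ≈ 5.6732e+6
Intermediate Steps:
x = 1355
S(o, C) = -3*(-341 + o)/(1355 + C) (S(o, C) = -3*(o - 341)/(C + 1355) = -3*(-341 + o)/(1355 + C))
(3242465 + 2430705) + S(-1159, 1586) = (3242465 + 2430705) + 3*(341 - 1*(-1159))/(1355 + 1586) = 5673170 + 3*(341 + 1159)/2941 = 5673170 + 3*(1/2941)*1500 = 5673170 + 4500/2941 = 16684797470/2941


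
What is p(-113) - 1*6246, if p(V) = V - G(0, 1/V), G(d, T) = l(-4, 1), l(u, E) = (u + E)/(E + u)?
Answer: -6360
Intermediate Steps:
l(u, E) = 1 (l(u, E) = (E + u)/(E + u) = 1)
G(d, T) = 1
p(V) = -1 + V (p(V) = V - 1*1 = V - 1 = -1 + V)
p(-113) - 1*6246 = (-1 - 113) - 1*6246 = -114 - 6246 = -6360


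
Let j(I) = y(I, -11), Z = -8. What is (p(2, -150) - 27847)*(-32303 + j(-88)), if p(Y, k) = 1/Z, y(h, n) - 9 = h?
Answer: 3606982407/4 ≈ 9.0175e+8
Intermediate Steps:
y(h, n) = 9 + h
j(I) = 9 + I
p(Y, k) = -⅛ (p(Y, k) = 1/(-8) = -⅛)
(p(2, -150) - 27847)*(-32303 + j(-88)) = (-⅛ - 27847)*(-32303 + (9 - 88)) = -222777*(-32303 - 79)/8 = -222777/8*(-32382) = 3606982407/4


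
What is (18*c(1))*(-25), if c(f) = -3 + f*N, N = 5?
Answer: -900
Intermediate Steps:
c(f) = -3 + 5*f (c(f) = -3 + f*5 = -3 + 5*f)
(18*c(1))*(-25) = (18*(-3 + 5*1))*(-25) = (18*(-3 + 5))*(-25) = (18*2)*(-25) = 36*(-25) = -900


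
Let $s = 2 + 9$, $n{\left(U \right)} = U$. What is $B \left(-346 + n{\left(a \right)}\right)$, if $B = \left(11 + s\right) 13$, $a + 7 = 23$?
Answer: $-94380$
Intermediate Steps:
$a = 16$ ($a = -7 + 23 = 16$)
$s = 11$
$B = 286$ ($B = \left(11 + 11\right) 13 = 22 \cdot 13 = 286$)
$B \left(-346 + n{\left(a \right)}\right) = 286 \left(-346 + 16\right) = 286 \left(-330\right) = -94380$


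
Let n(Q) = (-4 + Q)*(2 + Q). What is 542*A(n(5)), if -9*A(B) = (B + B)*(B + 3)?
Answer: -75880/9 ≈ -8431.1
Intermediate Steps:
A(B) = -2*B*(3 + B)/9 (A(B) = -(B + B)*(B + 3)/9 = -2*B*(3 + B)/9)
542*A(n(5)) = 542*(-2*(-8 + 5² - 2*5)*(3 + (-8 + 5² - 2*5))/9) = 542*(-2*(-8 + 25 - 10)*(3 + (-8 + 25 - 10))/9) = 542*(-2/9*7*(3 + 7)) = 542*(-2/9*7*10) = 542*(-140/9) = -75880/9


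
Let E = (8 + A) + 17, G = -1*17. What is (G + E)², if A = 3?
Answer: 121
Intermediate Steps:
G = -17
E = 28 (E = (8 + 3) + 17 = 11 + 17 = 28)
(G + E)² = (-17 + 28)² = 11² = 121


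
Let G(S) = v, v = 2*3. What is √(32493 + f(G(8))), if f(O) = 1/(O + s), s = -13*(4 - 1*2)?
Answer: √3249295/10 ≈ 180.26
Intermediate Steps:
v = 6
G(S) = 6
s = -26 (s = -13*(4 - 2) = -13*2 = -26)
f(O) = 1/(-26 + O) (f(O) = 1/(O - 26) = 1/(-26 + O))
√(32493 + f(G(8))) = √(32493 + 1/(-26 + 6)) = √(32493 + 1/(-20)) = √(32493 - 1/20) = √(649859/20) = √3249295/10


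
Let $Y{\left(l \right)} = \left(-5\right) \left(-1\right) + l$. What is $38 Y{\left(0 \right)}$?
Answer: $190$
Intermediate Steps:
$Y{\left(l \right)} = 5 + l$
$38 Y{\left(0 \right)} = 38 \left(5 + 0\right) = 38 \cdot 5 = 190$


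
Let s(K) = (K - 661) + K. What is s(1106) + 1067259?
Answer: 1068810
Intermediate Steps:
s(K) = -661 + 2*K (s(K) = (-661 + K) + K = -661 + 2*K)
s(1106) + 1067259 = (-661 + 2*1106) + 1067259 = (-661 + 2212) + 1067259 = 1551 + 1067259 = 1068810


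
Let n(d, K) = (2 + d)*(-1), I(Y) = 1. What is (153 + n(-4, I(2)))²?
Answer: 24025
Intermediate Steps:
n(d, K) = -2 - d
(153 + n(-4, I(2)))² = (153 + (-2 - 1*(-4)))² = (153 + (-2 + 4))² = (153 + 2)² = 155² = 24025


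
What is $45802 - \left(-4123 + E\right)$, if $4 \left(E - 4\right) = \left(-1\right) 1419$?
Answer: $\frac{201103}{4} \approx 50276.0$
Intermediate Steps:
$E = - \frac{1403}{4}$ ($E = 4 + \frac{\left(-1\right) 1419}{4} = 4 + \frac{1}{4} \left(-1419\right) = 4 - \frac{1419}{4} = - \frac{1403}{4} \approx -350.75$)
$45802 - \left(-4123 + E\right) = 45802 - \left(-4123 - \frac{1403}{4}\right) = 45802 - - \frac{17895}{4} = 45802 + \frac{17895}{4} = \frac{201103}{4}$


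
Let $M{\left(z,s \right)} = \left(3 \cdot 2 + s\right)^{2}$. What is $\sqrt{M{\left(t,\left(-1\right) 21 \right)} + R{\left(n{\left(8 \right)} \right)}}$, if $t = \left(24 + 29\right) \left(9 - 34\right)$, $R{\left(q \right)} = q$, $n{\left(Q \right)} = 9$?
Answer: $3 \sqrt{26} \approx 15.297$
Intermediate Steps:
$t = -1325$ ($t = 53 \left(-25\right) = -1325$)
$M{\left(z,s \right)} = \left(6 + s\right)^{2}$
$\sqrt{M{\left(t,\left(-1\right) 21 \right)} + R{\left(n{\left(8 \right)} \right)}} = \sqrt{\left(6 - 21\right)^{2} + 9} = \sqrt{\left(-15\right)^{2} + 9} = \sqrt{225 + 9} = \sqrt{234} = 3 \sqrt{26}$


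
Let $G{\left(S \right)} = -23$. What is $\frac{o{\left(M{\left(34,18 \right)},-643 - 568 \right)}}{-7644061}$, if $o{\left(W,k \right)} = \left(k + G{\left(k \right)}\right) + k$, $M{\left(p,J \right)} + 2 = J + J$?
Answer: $\frac{2445}{7644061} \approx 0.00031986$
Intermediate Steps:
$M{\left(p,J \right)} = -2 + 2 J$ ($M{\left(p,J \right)} = -2 + \left(J + J\right) = -2 + 2 J$)
$o{\left(W,k \right)} = -23 + 2 k$ ($o{\left(W,k \right)} = \left(k - 23\right) + k = \left(-23 + k\right) + k = -23 + 2 k$)
$\frac{o{\left(M{\left(34,18 \right)},-643 - 568 \right)}}{-7644061} = \frac{-23 + 2 \left(-643 - 568\right)}{-7644061} = \left(-23 + 2 \left(-1211\right)\right) \left(- \frac{1}{7644061}\right) = \left(-23 - 2422\right) \left(- \frac{1}{7644061}\right) = \left(-2445\right) \left(- \frac{1}{7644061}\right) = \frac{2445}{7644061}$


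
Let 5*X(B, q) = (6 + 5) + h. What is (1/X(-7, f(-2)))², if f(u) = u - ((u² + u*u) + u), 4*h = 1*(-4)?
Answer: ¼ ≈ 0.25000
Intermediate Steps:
h = -1 (h = (1*(-4))/4 = (¼)*(-4) = -1)
f(u) = -2*u² (f(u) = u - ((u² + u²) + u) = u - (2*u² + u) = u - (u + 2*u²) = u + (-u - 2*u²) = -2*u²)
X(B, q) = 2 (X(B, q) = ((6 + 5) - 1)/5 = (11 - 1)/5 = (⅕)*10 = 2)
(1/X(-7, f(-2)))² = (1/2)² = (½)² = ¼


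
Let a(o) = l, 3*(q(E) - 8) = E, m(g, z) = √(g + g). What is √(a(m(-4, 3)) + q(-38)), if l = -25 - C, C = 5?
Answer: 2*I*√78/3 ≈ 5.8878*I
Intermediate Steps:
m(g, z) = √2*√g (m(g, z) = √(2*g) = √2*√g)
q(E) = 8 + E/3
l = -30 (l = -25 - 1*5 = -25 - 5 = -30)
a(o) = -30
√(a(m(-4, 3)) + q(-38)) = √(-30 + (8 + (⅓)*(-38))) = √(-30 + (8 - 38/3)) = √(-30 - 14/3) = √(-104/3) = 2*I*√78/3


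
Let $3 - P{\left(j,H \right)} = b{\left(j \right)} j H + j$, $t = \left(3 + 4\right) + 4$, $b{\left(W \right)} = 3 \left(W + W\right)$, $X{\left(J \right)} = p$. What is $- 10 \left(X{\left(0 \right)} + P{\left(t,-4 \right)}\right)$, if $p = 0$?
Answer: $-28960$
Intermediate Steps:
$X{\left(J \right)} = 0$
$b{\left(W \right)} = 6 W$ ($b{\left(W \right)} = 3 \cdot 2 W = 6 W$)
$t = 11$ ($t = 7 + 4 = 11$)
$P{\left(j,H \right)} = 3 - j - 6 H j^{2}$ ($P{\left(j,H \right)} = 3 - \left(6 j j H + j\right) = 3 - \left(6 j^{2} H + j\right) = 3 - \left(6 H j^{2} + j\right) = 3 - \left(j + 6 H j^{2}\right) = 3 - j - 6 H j^{2}$)
$- 10 \left(X{\left(0 \right)} + P{\left(t,-4 \right)}\right) = - 10 \left(0 - \left(8 - 2904\right)\right) = - 10 \left(0 + \left(3 - 11 + 2904\right)\right) = - 10 \left(0 + 2896\right) = \left(-10\right) 2896 = -28960$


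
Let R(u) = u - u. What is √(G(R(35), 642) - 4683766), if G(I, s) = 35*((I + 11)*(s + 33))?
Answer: I*√4423891 ≈ 2103.3*I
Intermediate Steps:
R(u) = 0
G(I, s) = 35*(11 + I)*(33 + s) (G(I, s) = 35*((11 + I)*(33 + s)) = 35*(11 + I)*(33 + s))
√(G(R(35), 642) - 4683766) = √((12705 + 385*642 + 1155*0 + 35*0*642) - 4683766) = √((12705 + 247170 + 0 + 0) - 4683766) = √(259875 - 4683766) = √(-4423891) = I*√4423891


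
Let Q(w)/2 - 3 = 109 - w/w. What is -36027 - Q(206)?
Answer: -36249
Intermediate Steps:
Q(w) = 222 (Q(w) = 6 + 2*(109 - w/w) = 6 + 2*(109 - 1*1) = 6 + 2*(109 - 1) = 6 + 2*108 = 6 + 216 = 222)
-36027 - Q(206) = -36027 - 1*222 = -36027 - 222 = -36249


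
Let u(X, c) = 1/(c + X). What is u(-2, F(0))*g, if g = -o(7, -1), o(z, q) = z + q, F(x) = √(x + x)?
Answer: 3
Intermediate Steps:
F(x) = √2*√x (F(x) = √(2*x) = √2*√x)
u(X, c) = 1/(X + c)
o(z, q) = q + z
g = -6 (g = -(-1 + 7) = -1*6 = -6)
u(-2, F(0))*g = -6/(-2 + √2*√0) = -6/(-2 + √2*0) = -6/(-2 + 0) = -6/(-2) = -½*(-6) = 3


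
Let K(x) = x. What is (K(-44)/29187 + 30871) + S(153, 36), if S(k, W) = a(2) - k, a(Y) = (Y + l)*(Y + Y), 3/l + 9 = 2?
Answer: 6277247782/204309 ≈ 30724.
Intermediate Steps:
l = -3/7 (l = 3/(-9 + 2) = 3/(-7) = 3*(-⅐) = -3/7 ≈ -0.42857)
a(Y) = 2*Y*(-3/7 + Y) (a(Y) = (Y - 3/7)*(Y + Y) = (-3/7 + Y)*(2*Y) = 2*Y*(-3/7 + Y))
S(k, W) = 44/7 - k (S(k, W) = (2/7)*2*(-3 + 7*2) - k = (2/7)*2*(-3 + 14) - k = (2/7)*2*11 - k = 44/7 - k)
(K(-44)/29187 + 30871) + S(153, 36) = (-44/29187 + 30871) + (44/7 - 1*153) = (-44*1/29187 + 30871) + (44/7 - 153) = (-44/29187 + 30871) - 1027/7 = 901031833/29187 - 1027/7 = 6277247782/204309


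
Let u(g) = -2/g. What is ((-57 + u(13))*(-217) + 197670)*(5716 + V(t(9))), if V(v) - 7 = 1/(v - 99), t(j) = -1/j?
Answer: 13941199827487/11596 ≈ 1.2022e+9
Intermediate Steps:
V(v) = 7 + 1/(-99 + v) (V(v) = 7 + 1/(v - 99) = 7 + 1/(-99 + v))
((-57 + u(13))*(-217) + 197670)*(5716 + V(t(9))) = ((-57 - 2/13)*(-217) + 197670)*(5716 + (-692 + 7*(-1/9))/(-99 - 1/9)) = ((-57 - 2*1/13)*(-217) + 197670)*(5716 + (-692 + 7*(-1*⅑))/(-99 - 1*⅑)) = ((-57 - 2/13)*(-217) + 197670)*(5716 + (-692 + 7*(-⅑))/(-99 - ⅑)) = (-743/13*(-217) + 197670)*(5716 + (-692 - 7/9)/(-892/9)) = (161231/13 + 197670)*(5716 - 9/892*(-6235/9)) = 2730941*(5716 + 6235/892)/13 = (2730941/13)*(5104907/892) = 13941199827487/11596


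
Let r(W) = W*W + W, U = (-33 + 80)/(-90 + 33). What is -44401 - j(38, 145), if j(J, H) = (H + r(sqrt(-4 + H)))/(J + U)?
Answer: -7238617/163 - 57*sqrt(141)/2119 ≈ -44409.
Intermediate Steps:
U = -47/57 (U = 47/(-57) = 47*(-1/57) = -47/57 ≈ -0.82456)
r(W) = W + W**2 (r(W) = W**2 + W = W + W**2)
j(J, H) = (H + sqrt(-4 + H)*(1 + sqrt(-4 + H)))/(-47/57 + J) (j(J, H) = (H + sqrt(-4 + H)*(1 + sqrt(-4 + H)))/(J - 47/57) = (H + sqrt(-4 + H)*(1 + sqrt(-4 + H)))/(-47/57 + J))
-44401 - j(38, 145) = -44401 - 57*(-4 + sqrt(-4 + 145) + 2*145)/(-47 + 57*38) = -44401 - 57*(-4 + sqrt(141) + 290)/(-47 + 2166) = -44401 - 57*(286 + sqrt(141))/2119 = -44401 - (1254/163 + 57*sqrt(141)/2119) = -44401 + (-1254/163 - 57*sqrt(141)/2119) = -7238617/163 - 57*sqrt(141)/2119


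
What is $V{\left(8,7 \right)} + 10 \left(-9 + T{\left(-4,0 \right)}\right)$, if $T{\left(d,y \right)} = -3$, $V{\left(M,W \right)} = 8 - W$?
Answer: $-119$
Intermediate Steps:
$V{\left(8,7 \right)} + 10 \left(-9 + T{\left(-4,0 \right)}\right) = \left(8 - 7\right) + 10 \left(-9 - 3\right) = \left(8 - 7\right) + 10 \left(-12\right) = 1 - 120 = -119$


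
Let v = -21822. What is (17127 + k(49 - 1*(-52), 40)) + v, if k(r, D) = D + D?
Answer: -4615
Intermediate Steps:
k(r, D) = 2*D
(17127 + k(49 - 1*(-52), 40)) + v = (17127 + 2*40) - 21822 = (17127 + 80) - 21822 = 17207 - 21822 = -4615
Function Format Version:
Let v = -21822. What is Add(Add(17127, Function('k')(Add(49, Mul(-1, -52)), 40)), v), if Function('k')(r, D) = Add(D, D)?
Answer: -4615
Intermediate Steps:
Function('k')(r, D) = Mul(2, D)
Add(Add(17127, Function('k')(Add(49, Mul(-1, -52)), 40)), v) = Add(Add(17127, Mul(2, 40)), -21822) = Add(Add(17127, 80), -21822) = Add(17207, -21822) = -4615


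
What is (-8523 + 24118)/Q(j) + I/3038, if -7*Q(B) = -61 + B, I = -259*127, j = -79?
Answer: 667425/868 ≈ 768.92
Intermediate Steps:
I = -32893
Q(B) = 61/7 - B/7 (Q(B) = -(-61 + B)/7 = 61/7 - B/7)
(-8523 + 24118)/Q(j) + I/3038 = (-8523 + 24118)/(61/7 - ⅐*(-79)) - 32893/3038 = 15595/(61/7 + 79/7) - 32893*1/3038 = 15595/20 - 4699/434 = 15595*(1/20) - 4699/434 = 3119/4 - 4699/434 = 667425/868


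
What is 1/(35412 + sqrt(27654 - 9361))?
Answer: 35412/1253991451 - sqrt(18293)/1253991451 ≈ 2.8132e-5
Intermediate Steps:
1/(35412 + sqrt(27654 - 9361)) = 1/(35412 + sqrt(18293))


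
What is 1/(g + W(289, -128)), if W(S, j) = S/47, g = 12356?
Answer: 47/581021 ≈ 8.0892e-5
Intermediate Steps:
W(S, j) = S/47 (W(S, j) = S*(1/47) = S/47)
1/(g + W(289, -128)) = 1/(12356 + (1/47)*289) = 1/(12356 + 289/47) = 1/(581021/47) = 47/581021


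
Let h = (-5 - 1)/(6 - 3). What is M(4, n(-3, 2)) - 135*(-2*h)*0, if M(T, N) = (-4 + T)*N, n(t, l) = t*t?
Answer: 0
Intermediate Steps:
n(t, l) = t²
h = -2 (h = -6/3 = -6*⅓ = -2)
M(T, N) = N*(-4 + T)
M(4, n(-3, 2)) - 135*(-2*h)*0 = (-3)²*(-4 + 4) - 135*(-2*(-2))*0 = 9*0 - 540*0 = 0 - 135*0 = 0 + 0 = 0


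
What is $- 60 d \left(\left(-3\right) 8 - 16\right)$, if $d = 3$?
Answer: $7200$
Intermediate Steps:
$- 60 d \left(\left(-3\right) 8 - 16\right) = \left(-60\right) 3 \left(\left(-3\right) 8 - 16\right) = - 180 \left(-24 - 16\right) = \left(-180\right) \left(-40\right) = 7200$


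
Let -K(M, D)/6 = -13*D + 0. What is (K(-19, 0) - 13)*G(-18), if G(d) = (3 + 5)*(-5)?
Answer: 520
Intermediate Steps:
K(M, D) = 78*D (K(M, D) = -6*(-13*D + 0) = -(-78)*D = 78*D)
G(d) = -40 (G(d) = 8*(-5) = -40)
(K(-19, 0) - 13)*G(-18) = (78*0 - 13)*(-40) = (0 - 13)*(-40) = -13*(-40) = 520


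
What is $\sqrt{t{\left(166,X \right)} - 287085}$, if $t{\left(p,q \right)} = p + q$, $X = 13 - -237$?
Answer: $i \sqrt{286669} \approx 535.42 i$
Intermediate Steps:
$X = 250$ ($X = 13 + 237 = 250$)
$\sqrt{t{\left(166,X \right)} - 287085} = \sqrt{\left(166 + 250\right) - 287085} = \sqrt{416 - 287085} = \sqrt{-286669} = i \sqrt{286669}$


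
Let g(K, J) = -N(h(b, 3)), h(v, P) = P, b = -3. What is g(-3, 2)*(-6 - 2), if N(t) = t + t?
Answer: 48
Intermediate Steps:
N(t) = 2*t
g(K, J) = -6 (g(K, J) = -2*3 = -1*6 = -6)
g(-3, 2)*(-6 - 2) = -6*(-6 - 2) = -6*(-8) = 48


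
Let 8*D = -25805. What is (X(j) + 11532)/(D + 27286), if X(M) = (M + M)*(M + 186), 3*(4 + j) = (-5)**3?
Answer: -92528/1732347 ≈ -0.053412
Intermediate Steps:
D = -25805/8 (D = (1/8)*(-25805) = -25805/8 ≈ -3225.6)
j = -137/3 (j = -4 + (1/3)*(-5)**3 = -4 + (1/3)*(-125) = -4 - 125/3 = -137/3 ≈ -45.667)
X(M) = 2*M*(186 + M) (X(M) = (2*M)*(186 + M) = 2*M*(186 + M))
(X(j) + 11532)/(D + 27286) = (2*(-137/3)*(186 - 137/3) + 11532)/(-25805/8 + 27286) = (2*(-137/3)*(421/3) + 11532)/(192483/8) = (-115354/9 + 11532)*(8/192483) = -11566/9*8/192483 = -92528/1732347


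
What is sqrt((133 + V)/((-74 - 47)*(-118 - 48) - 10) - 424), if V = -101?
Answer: 52*I*sqrt(3949953)/5019 ≈ 20.591*I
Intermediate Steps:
sqrt((133 + V)/((-74 - 47)*(-118 - 48) - 10) - 424) = sqrt((133 - 101)/((-74 - 47)*(-118 - 48) - 10) - 424) = sqrt(32/(-121*(-166) - 10) - 424) = sqrt(32/(20086 - 10) - 424) = sqrt(32/20076 - 424) = sqrt(32*(1/20076) - 424) = sqrt(8/5019 - 424) = sqrt(-2128048/5019) = 52*I*sqrt(3949953)/5019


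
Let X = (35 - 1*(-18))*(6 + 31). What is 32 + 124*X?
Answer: 243196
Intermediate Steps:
X = 1961 (X = (35 + 18)*37 = 53*37 = 1961)
32 + 124*X = 32 + 124*1961 = 32 + 243164 = 243196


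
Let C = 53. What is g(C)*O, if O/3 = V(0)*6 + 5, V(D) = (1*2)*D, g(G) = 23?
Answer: 345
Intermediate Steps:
V(D) = 2*D
O = 15 (O = 3*((2*0)*6 + 5) = 3*(0*6 + 5) = 3*(0 + 5) = 3*5 = 15)
g(C)*O = 23*15 = 345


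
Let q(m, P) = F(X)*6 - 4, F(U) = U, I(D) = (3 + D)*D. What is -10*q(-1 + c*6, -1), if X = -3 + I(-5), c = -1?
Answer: -380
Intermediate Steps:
I(D) = D*(3 + D)
X = 7 (X = -3 - 5*(3 - 5) = -3 - 5*(-2) = -3 + 10 = 7)
q(m, P) = 38 (q(m, P) = 7*6 - 4 = 42 - 4 = 38)
-10*q(-1 + c*6, -1) = -10*38 = -380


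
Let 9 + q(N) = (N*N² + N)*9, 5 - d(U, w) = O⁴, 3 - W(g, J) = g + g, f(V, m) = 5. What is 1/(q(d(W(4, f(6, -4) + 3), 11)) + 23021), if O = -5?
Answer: -1/2144934568 ≈ -4.6621e-10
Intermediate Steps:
W(g, J) = 3 - 2*g (W(g, J) = 3 - (g + g) = 3 - 2*g)
d(U, w) = -620 (d(U, w) = 5 - 1*(-5)⁴ = 5 - 1*625 = 5 - 625 = -620)
q(N) = -9 + 9*N + 9*N³ (q(N) = -9 + (N*N² + N)*9 = -9 + (N³ + N)*9 = -9 + (N + N³)*9 = -9 + (9*N + 9*N³) = -9 + 9*N + 9*N³)
1/(q(d(W(4, f(6, -4) + 3), 11)) + 23021) = 1/((-9 + 9*(-620) + 9*(-620)³) + 23021) = 1/((-9 - 5580 + 9*(-238328000)) + 23021) = 1/((-9 - 5580 - 2144952000) + 23021) = 1/(-2144957589 + 23021) = 1/(-2144934568) = -1/2144934568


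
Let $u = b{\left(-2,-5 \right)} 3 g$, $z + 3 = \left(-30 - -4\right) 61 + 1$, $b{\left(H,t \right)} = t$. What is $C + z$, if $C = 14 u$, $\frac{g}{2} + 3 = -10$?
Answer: $3872$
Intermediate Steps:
$g = -26$ ($g = -6 + 2 \left(-10\right) = -6 - 20 = -26$)
$z = -1588$ ($z = -3 + \left(\left(-30 - -4\right) 61 + 1\right) = -3 + \left(\left(-30 + 4\right) 61 + 1\right) = -3 + \left(\left(-26\right) 61 + 1\right) = -3 + \left(-1586 + 1\right) = -3 - 1585 = -1588$)
$u = 390$ ($u = \left(-5\right) 3 \left(-26\right) = \left(-15\right) \left(-26\right) = 390$)
$C = 5460$ ($C = 14 \cdot 390 = 5460$)
$C + z = 5460 - 1588 = 3872$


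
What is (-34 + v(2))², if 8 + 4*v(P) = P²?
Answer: 1225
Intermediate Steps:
v(P) = -2 + P²/4
(-34 + v(2))² = (-34 + (-2 + (¼)*2²))² = (-34 + (-2 + (¼)*4))² = (-34 + (-2 + 1))² = (-34 - 1)² = (-35)² = 1225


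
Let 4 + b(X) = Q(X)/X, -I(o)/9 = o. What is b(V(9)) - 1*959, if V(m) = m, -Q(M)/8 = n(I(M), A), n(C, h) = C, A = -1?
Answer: -891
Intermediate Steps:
I(o) = -9*o
Q(M) = 72*M (Q(M) = -(-72)*M = 72*M)
b(X) = 68 (b(X) = -4 + (72*X)/X = -4 + 72 = 68)
b(V(9)) - 1*959 = 68 - 1*959 = 68 - 959 = -891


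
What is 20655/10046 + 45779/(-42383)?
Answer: 415525031/425779618 ≈ 0.97592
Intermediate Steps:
20655/10046 + 45779/(-42383) = 20655*(1/10046) + 45779*(-1/42383) = 20655/10046 - 45779/42383 = 415525031/425779618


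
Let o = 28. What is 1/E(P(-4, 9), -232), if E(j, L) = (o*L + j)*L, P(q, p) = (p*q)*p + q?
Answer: 1/1583168 ≈ 6.3164e-7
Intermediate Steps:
P(q, p) = q + q*p² (P(q, p) = q*p² + q = q + q*p²)
E(j, L) = L*(j + 28*L) (E(j, L) = (28*L + j)*L = (j + 28*L)*L = L*(j + 28*L))
1/E(P(-4, 9), -232) = 1/(-232*(-4*(1 + 9²) + 28*(-232))) = 1/(-232*(-4*(1 + 81) - 6496)) = 1/(-232*(-4*82 - 6496)) = 1/(-232*(-328 - 6496)) = 1/(-232*(-6824)) = 1/1583168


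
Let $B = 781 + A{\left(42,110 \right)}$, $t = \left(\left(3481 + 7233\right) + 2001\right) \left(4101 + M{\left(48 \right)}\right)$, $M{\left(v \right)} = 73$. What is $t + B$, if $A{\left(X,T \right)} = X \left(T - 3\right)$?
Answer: $53077685$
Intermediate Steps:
$t = 53072410$ ($t = \left(\left(3481 + 7233\right) + 2001\right) \left(4101 + 73\right) = \left(10714 + 2001\right) 4174 = 12715 \cdot 4174 = 53072410$)
$A{\left(X,T \right)} = X \left(-3 + T\right)$
$B = 5275$ ($B = 781 + 42 \left(-3 + 110\right) = 781 + 42 \cdot 107 = 781 + 4494 = 5275$)
$t + B = 53072410 + 5275 = 53077685$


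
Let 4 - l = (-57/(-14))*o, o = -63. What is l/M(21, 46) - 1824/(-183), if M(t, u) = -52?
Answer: 31451/6344 ≈ 4.9576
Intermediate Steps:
l = 521/2 (l = 4 - (-57/(-14))*(-63) = 4 - (-57*(-1/14))*(-63) = 4 - 57*(-63)/14 = 4 - 1*(-513/2) = 4 + 513/2 = 521/2 ≈ 260.50)
l/M(21, 46) - 1824/(-183) = (521/2)/(-52) - 1824/(-183) = (521/2)*(-1/52) - 1824*(-1/183) = -521/104 + 608/61 = 31451/6344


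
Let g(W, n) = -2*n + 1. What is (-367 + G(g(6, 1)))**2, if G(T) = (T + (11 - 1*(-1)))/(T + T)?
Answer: 555025/4 ≈ 1.3876e+5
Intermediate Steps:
g(W, n) = 1 - 2*n
G(T) = (12 + T)/(2*T) (G(T) = (T + (11 + 1))/((2*T)) = (T + 12)*(1/(2*T)) = (12 + T)*(1/(2*T)) = (12 + T)/(2*T))
(-367 + G(g(6, 1)))**2 = (-367 + (12 + (1 - 2*1))/(2*(1 - 2*1)))**2 = (-367 + (12 + (1 - 2))/(2*(1 - 2)))**2 = (-367 + (1/2)*(12 - 1)/(-1))**2 = (-367 + (1/2)*(-1)*11)**2 = (-367 - 11/2)**2 = (-745/2)**2 = 555025/4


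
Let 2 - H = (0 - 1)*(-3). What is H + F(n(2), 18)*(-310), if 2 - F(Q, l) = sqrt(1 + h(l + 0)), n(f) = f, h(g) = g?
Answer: -621 + 310*sqrt(19) ≈ 730.26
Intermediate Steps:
F(Q, l) = 2 - sqrt(1 + l) (F(Q, l) = 2 - sqrt(1 + (l + 0)) = 2 - sqrt(1 + l))
H = -1 (H = 2 - (0 - 1)*(-3) = 2 - (-1)*(-3) = 2 - 1*3 = 2 - 3 = -1)
H + F(n(2), 18)*(-310) = -1 + (2 - sqrt(1 + 18))*(-310) = -1 + (2 - sqrt(19))*(-310) = -1 + (-620 + 310*sqrt(19)) = -621 + 310*sqrt(19)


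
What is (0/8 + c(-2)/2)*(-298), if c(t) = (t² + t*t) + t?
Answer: -894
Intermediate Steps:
c(t) = t + 2*t² (c(t) = (t² + t²) + t = 2*t² + t = t + 2*t²)
(0/8 + c(-2)/2)*(-298) = (0/8 - 2*(1 + 2*(-2))/2)*(-298) = (0*(⅛) - 2*(1 - 4)*(½))*(-298) = (0 - 2*(-3)*(½))*(-298) = (0 + 6*(½))*(-298) = (0 + 3)*(-298) = 3*(-298) = -894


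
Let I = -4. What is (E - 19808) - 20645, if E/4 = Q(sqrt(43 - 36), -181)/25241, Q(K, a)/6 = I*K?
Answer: -40453 - 96*sqrt(7)/25241 ≈ -40453.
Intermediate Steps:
Q(K, a) = -24*K (Q(K, a) = 6*(-4*K) = -24*K)
E = -96*sqrt(7)/25241 (E = 4*(-24*sqrt(43 - 36)/25241) = 4*(-24*sqrt(7)*(1/25241)) = 4*(-24*sqrt(7)/25241) = -96*sqrt(7)/25241 ≈ -0.010063)
(E - 19808) - 20645 = (-96*sqrt(7)/25241 - 19808) - 20645 = (-19808 - 96*sqrt(7)/25241) - 20645 = -40453 - 96*sqrt(7)/25241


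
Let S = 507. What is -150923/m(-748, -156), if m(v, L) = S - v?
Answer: -150923/1255 ≈ -120.26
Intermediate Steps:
m(v, L) = 507 - v
-150923/m(-748, -156) = -150923/(507 - 1*(-748)) = -150923/(507 + 748) = -150923/1255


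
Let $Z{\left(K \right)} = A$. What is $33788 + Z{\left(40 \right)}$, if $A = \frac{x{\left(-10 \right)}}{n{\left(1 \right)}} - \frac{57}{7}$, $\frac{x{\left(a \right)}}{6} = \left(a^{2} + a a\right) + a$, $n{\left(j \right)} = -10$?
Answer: $\frac{235661}{7} \approx 33666.0$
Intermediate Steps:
$x{\left(a \right)} = 6 a + 12 a^{2}$ ($x{\left(a \right)} = 6 \left(\left(a^{2} + a a\right) + a\right) = 6 \left(\left(a^{2} + a^{2}\right) + a\right) = 6 \left(2 a^{2} + a\right) = 6 \left(a + 2 a^{2}\right) = 6 a + 12 a^{2}$)
$A = - \frac{855}{7}$ ($A = \frac{6 \left(-10\right) \left(1 + 2 \left(-10\right)\right)}{-10} - \frac{57}{7} = 6 \left(-10\right) \left(1 - 20\right) \left(- \frac{1}{10}\right) - \frac{57}{7} = 6 \left(-10\right) \left(-19\right) \left(- \frac{1}{10}\right) - \frac{57}{7} = 1140 \left(- \frac{1}{10}\right) - \frac{57}{7} = -114 - \frac{57}{7} = - \frac{855}{7} \approx -122.14$)
$Z{\left(K \right)} = - \frac{855}{7}$
$33788 + Z{\left(40 \right)} = 33788 - \frac{855}{7} = \frac{235661}{7}$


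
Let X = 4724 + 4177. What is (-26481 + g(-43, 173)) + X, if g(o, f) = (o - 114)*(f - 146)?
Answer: -21819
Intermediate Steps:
X = 8901
g(o, f) = (-146 + f)*(-114 + o) (g(o, f) = (-114 + o)*(-146 + f) = (-146 + f)*(-114 + o))
(-26481 + g(-43, 173)) + X = (-26481 + (16644 - 146*(-43) - 114*173 + 173*(-43))) + 8901 = (-26481 + (16644 + 6278 - 19722 - 7439)) + 8901 = (-26481 - 4239) + 8901 = -30720 + 8901 = -21819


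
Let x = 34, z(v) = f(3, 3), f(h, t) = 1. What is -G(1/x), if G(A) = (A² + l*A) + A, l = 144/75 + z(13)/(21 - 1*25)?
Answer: -4589/57800 ≈ -0.079394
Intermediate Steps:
z(v) = 1
l = 167/100 (l = 144/75 + 1/(21 - 1*25) = 144*(1/75) + 1/(21 - 25) = 48/25 + 1/(-4) = 48/25 + 1*(-¼) = 48/25 - ¼ = 167/100 ≈ 1.6700)
G(A) = A² + 267*A/100 (G(A) = (A² + 167*A/100) + A = A² + 267*A/100)
-G(1/x) = -(267 + 100/34)/(100*34) = -(267 + 100*(1/34))/(100*34) = -(267 + 50/17)/(100*34) = -4589/(100*34*17) = -1*4589/57800 = -4589/57800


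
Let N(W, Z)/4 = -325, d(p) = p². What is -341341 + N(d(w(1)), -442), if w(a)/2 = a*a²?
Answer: -342641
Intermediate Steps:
w(a) = 2*a³ (w(a) = 2*(a*a²) = 2*a³)
N(W, Z) = -1300 (N(W, Z) = 4*(-325) = -1300)
-341341 + N(d(w(1)), -442) = -341341 - 1300 = -342641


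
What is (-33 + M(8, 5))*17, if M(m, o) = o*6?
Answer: -51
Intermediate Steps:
M(m, o) = 6*o
(-33 + M(8, 5))*17 = (-33 + 6*5)*17 = (-33 + 30)*17 = -3*17 = -51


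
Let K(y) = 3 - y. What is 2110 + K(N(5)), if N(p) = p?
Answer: 2108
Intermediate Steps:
2110 + K(N(5)) = 2110 + (3 - 1*5) = 2110 + (3 - 5) = 2110 - 2 = 2108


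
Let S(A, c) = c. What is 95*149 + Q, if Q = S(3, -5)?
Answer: 14150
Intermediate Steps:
Q = -5
95*149 + Q = 95*149 - 5 = 14155 - 5 = 14150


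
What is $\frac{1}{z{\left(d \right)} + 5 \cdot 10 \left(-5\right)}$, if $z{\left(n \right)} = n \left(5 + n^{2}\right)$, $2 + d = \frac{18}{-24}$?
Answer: $- \frac{64}{18211} \approx -0.0035144$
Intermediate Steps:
$d = - \frac{11}{4}$ ($d = -2 + \frac{18}{-24} = -2 + 18 \left(- \frac{1}{24}\right) = -2 - \frac{3}{4} = - \frac{11}{4} \approx -2.75$)
$\frac{1}{z{\left(d \right)} + 5 \cdot 10 \left(-5\right)} = \frac{1}{- \frac{11 \left(5 + \left(- \frac{11}{4}\right)^{2}\right)}{4} + 5 \cdot 10 \left(-5\right)} = \frac{1}{- \frac{11 \left(5 + \frac{121}{16}\right)}{4} + 50 \left(-5\right)} = \frac{1}{\left(- \frac{11}{4}\right) \frac{201}{16} - 250} = \frac{1}{- \frac{2211}{64} - 250} = \frac{1}{- \frac{18211}{64}} = - \frac{64}{18211}$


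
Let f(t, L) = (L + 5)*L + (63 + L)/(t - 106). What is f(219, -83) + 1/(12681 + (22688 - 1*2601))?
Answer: 23971168369/3702784 ≈ 6473.8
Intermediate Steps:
f(t, L) = L*(5 + L) + (63 + L)/(-106 + t) (f(t, L) = (5 + L)*L + (63 + L)/(-106 + t) = L*(5 + L) + (63 + L)/(-106 + t))
f(219, -83) + 1/(12681 + (22688 - 1*2601)) = (63 - 529*(-83) - 106*(-83)² + 219*(-83)² + 5*(-83)*219)/(-106 + 219) + 1/(12681 + (22688 - 1*2601)) = (63 + 43907 - 106*6889 + 219*6889 - 90885)/113 + 1/(12681 + (22688 - 2601)) = (63 + 43907 - 730234 + 1508691 - 90885)/113 + 1/(12681 + 20087) = (1/113)*731542 + 1/32768 = 731542/113 + 1/32768 = 23971168369/3702784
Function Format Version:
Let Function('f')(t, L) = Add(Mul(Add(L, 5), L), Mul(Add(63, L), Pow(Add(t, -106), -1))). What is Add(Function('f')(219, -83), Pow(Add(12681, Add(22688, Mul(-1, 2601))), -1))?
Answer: Rational(23971168369, 3702784) ≈ 6473.8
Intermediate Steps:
Function('f')(t, L) = Add(Mul(L, Add(5, L)), Mul(Pow(Add(-106, t), -1), Add(63, L))) (Function('f')(t, L) = Add(Mul(Add(5, L), L), Mul(Add(63, L), Pow(Add(-106, t), -1))) = Add(Mul(L, Add(5, L)), Mul(Pow(Add(-106, t), -1), Add(63, L))))
Add(Function('f')(219, -83), Pow(Add(12681, Add(22688, Mul(-1, 2601))), -1)) = Add(Mul(Pow(Add(-106, 219), -1), Add(63, Mul(-529, -83), Mul(-106, Pow(-83, 2)), Mul(219, Pow(-83, 2)), Mul(5, -83, 219))), Pow(Add(12681, Add(22688, Mul(-1, 2601))), -1)) = Add(Mul(Pow(113, -1), Add(63, 43907, Mul(-106, 6889), Mul(219, 6889), -90885)), Pow(Add(12681, Add(22688, -2601)), -1)) = Add(Mul(Rational(1, 113), Add(63, 43907, -730234, 1508691, -90885)), Pow(Add(12681, 20087), -1)) = Add(Mul(Rational(1, 113), 731542), Pow(32768, -1)) = Add(Rational(731542, 113), Rational(1, 32768)) = Rational(23971168369, 3702784)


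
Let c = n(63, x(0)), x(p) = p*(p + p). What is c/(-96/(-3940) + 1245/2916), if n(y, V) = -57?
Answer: -54572940/432103 ≈ -126.30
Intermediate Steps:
x(p) = 2*p² (x(p) = p*(2*p) = 2*p²)
c = -57
c/(-96/(-3940) + 1245/2916) = -57/(-96/(-3940) + 1245/2916) = -57/(-96*(-1/3940) + 1245*(1/2916)) = -57/(24/985 + 415/972) = -57/432103/957420 = -57*957420/432103 = -54572940/432103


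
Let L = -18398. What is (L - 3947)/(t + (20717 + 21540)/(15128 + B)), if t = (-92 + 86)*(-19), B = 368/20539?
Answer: -301865755400/1577797981 ≈ -191.32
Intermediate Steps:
B = 16/893 (B = 368*(1/20539) = 16/893 ≈ 0.017917)
t = 114 (t = -6*(-19) = 114)
(L - 3947)/(t + (20717 + 21540)/(15128 + B)) = (-18398 - 3947)/(114 + (20717 + 21540)/(15128 + 16/893)) = -22345/(114 + 42257/(13509320/893)) = -22345/(114 + 42257*(893/13509320)) = -22345/(114 + 37735501/13509320) = -22345/1577797981/13509320 = -22345*13509320/1577797981 = -301865755400/1577797981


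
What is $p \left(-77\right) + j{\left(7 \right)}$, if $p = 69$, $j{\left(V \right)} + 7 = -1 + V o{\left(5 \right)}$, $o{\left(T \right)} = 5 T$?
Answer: $-5146$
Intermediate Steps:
$j{\left(V \right)} = -8 + 25 V$ ($j{\left(V \right)} = -7 + \left(-1 + V 5 \cdot 5\right) = -7 + \left(-1 + V 25\right) = -7 + \left(-1 + 25 V\right) = -8 + 25 V$)
$p \left(-77\right) + j{\left(7 \right)} = 69 \left(-77\right) + \left(-8 + 25 \cdot 7\right) = -5313 + \left(-8 + 175\right) = -5313 + 167 = -5146$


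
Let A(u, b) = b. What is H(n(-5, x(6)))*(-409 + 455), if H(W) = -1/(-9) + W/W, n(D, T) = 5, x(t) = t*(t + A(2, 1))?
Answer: 460/9 ≈ 51.111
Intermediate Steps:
x(t) = t*(1 + t) (x(t) = t*(t + 1) = t*(1 + t))
H(W) = 10/9 (H(W) = -1*(-⅑) + 1 = ⅑ + 1 = 10/9)
H(n(-5, x(6)))*(-409 + 455) = 10*(-409 + 455)/9 = (10/9)*46 = 460/9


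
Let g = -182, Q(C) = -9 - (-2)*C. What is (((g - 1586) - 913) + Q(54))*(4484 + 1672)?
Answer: -15894792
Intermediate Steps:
Q(C) = -9 + 2*C
(((g - 1586) - 913) + Q(54))*(4484 + 1672) = (((-182 - 1586) - 913) + (-9 + 2*54))*(4484 + 1672) = ((-1768 - 913) + (-9 + 108))*6156 = (-2681 + 99)*6156 = -2582*6156 = -15894792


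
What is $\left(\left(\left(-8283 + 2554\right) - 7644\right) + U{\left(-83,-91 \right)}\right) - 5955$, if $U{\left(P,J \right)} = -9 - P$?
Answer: $-19254$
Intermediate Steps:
$\left(\left(\left(-8283 + 2554\right) - 7644\right) + U{\left(-83,-91 \right)}\right) - 5955 = \left(\left(\left(-8283 + 2554\right) - 7644\right) - -74\right) - 5955 = \left(\left(-5729 - 7644\right) + \left(-9 + 83\right)\right) - 5955 = \left(-13373 + 74\right) - 5955 = -13299 - 5955 = -19254$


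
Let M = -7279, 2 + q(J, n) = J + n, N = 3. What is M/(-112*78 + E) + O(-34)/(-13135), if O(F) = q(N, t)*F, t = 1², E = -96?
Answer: 96210241/116008320 ≈ 0.82934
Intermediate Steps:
t = 1
q(J, n) = -2 + J + n (q(J, n) = -2 + (J + n) = -2 + J + n)
O(F) = 2*F (O(F) = (-2 + 3 + 1)*F = 2*F)
M/(-112*78 + E) + O(-34)/(-13135) = -7279/(-112*78 - 96) + (2*(-34))/(-13135) = -7279/(-8736 - 96) - 68*(-1/13135) = -7279/(-8832) + 68/13135 = -7279*(-1/8832) + 68/13135 = 7279/8832 + 68/13135 = 96210241/116008320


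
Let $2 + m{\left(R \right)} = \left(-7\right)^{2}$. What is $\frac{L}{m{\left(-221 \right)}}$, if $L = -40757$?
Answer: $- \frac{40757}{47} \approx -867.17$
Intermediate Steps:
$m{\left(R \right)} = 47$ ($m{\left(R \right)} = -2 + \left(-7\right)^{2} = -2 + 49 = 47$)
$\frac{L}{m{\left(-221 \right)}} = - \frac{40757}{47}$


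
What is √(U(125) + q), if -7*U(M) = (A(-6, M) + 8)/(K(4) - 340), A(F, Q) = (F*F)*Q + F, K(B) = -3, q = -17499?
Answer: I*√42010597/49 ≈ 132.28*I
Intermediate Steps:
A(F, Q) = F + Q*F² (A(F, Q) = F²*Q + F = Q*F² + F = F + Q*F²)
U(M) = 2/2401 + 36*M/2401 (U(M) = -(-6*(1 - 6*M) + 8)/(7*(-3 - 340)) = -((-6 + 36*M) + 8)/(7*(-343)) = -(2 + 36*M)*(-1)/(7*343) = -(-2/343 - 36*M/343)/7 = 2/2401 + 36*M/2401)
√(U(125) + q) = √((2/2401 + (36/2401)*125) - 17499) = √((2/2401 + 4500/2401) - 17499) = √(4502/2401 - 17499) = √(-42010597/2401) = I*√42010597/49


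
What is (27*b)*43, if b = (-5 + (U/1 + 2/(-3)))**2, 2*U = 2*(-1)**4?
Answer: 25284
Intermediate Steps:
U = 1 (U = (2*(-1)**4)/2 = (2*1)/2 = (1/2)*2 = 1)
b = 196/9 (b = (-5 + (1/1 + 2/(-3)))**2 = (-5 + (1*1 + 2*(-1/3)))**2 = (-5 + (1 - 2/3))**2 = (-5 + 1/3)**2 = (-14/3)**2 = 196/9 ≈ 21.778)
(27*b)*43 = (27*(196/9))*43 = 588*43 = 25284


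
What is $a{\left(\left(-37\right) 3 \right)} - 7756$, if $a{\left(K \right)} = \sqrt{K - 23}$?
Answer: $-7756 + i \sqrt{134} \approx -7756.0 + 11.576 i$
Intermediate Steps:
$a{\left(K \right)} = \sqrt{-23 + K}$
$a{\left(\left(-37\right) 3 \right)} - 7756 = \sqrt{-23 - 111} - 7756 = \sqrt{-134} - 7756 = i \sqrt{134} - 7756 = -7756 + i \sqrt{134}$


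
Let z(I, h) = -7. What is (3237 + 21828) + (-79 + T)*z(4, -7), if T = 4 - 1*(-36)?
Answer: 25338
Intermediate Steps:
T = 40 (T = 4 + 36 = 40)
(3237 + 21828) + (-79 + T)*z(4, -7) = (3237 + 21828) + (-79 + 40)*(-7) = 25065 - 39*(-7) = 25065 + 273 = 25338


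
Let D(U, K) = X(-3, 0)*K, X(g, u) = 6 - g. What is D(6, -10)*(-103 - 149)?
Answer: 22680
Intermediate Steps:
D(U, K) = 9*K (D(U, K) = (6 - 1*(-3))*K = (6 + 3)*K = 9*K)
D(6, -10)*(-103 - 149) = (9*(-10))*(-103 - 149) = -90*(-252) = 22680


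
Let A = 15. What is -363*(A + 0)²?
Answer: -81675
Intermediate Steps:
-363*(A + 0)² = -363*(15 + 0)² = -363*15² = -363*225 = -81675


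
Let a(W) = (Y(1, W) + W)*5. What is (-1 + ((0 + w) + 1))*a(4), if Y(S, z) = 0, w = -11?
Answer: -220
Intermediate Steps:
a(W) = 5*W (a(W) = (0 + W)*5 = W*5 = 5*W)
(-1 + ((0 + w) + 1))*a(4) = (-1 + ((0 - 11) + 1))*(5*4) = (-1 + (-11 + 1))*20 = (-1 - 10)*20 = -11*20 = -220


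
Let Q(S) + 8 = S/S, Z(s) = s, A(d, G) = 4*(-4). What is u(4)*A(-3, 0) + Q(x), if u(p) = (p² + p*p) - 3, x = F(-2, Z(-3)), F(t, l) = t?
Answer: -471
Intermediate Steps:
A(d, G) = -16
x = -2
Q(S) = -7 (Q(S) = -8 + S/S = -8 + 1 = -7)
u(p) = -3 + 2*p² (u(p) = (p² + p²) - 3 = 2*p² - 3 = -3 + 2*p²)
u(4)*A(-3, 0) + Q(x) = (-3 + 2*4²)*(-16) - 7 = (-3 + 2*16)*(-16) - 7 = (-3 + 32)*(-16) - 7 = 29*(-16) - 7 = -464 - 7 = -471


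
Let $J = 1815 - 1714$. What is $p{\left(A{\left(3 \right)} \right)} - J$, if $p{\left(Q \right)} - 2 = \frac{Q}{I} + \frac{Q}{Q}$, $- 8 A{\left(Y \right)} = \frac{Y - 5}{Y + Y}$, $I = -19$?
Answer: $- \frac{44689}{456} \approx -98.002$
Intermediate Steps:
$A{\left(Y \right)} = - \frac{-5 + Y}{16 Y}$ ($A{\left(Y \right)} = - \frac{\left(Y - 5\right) \frac{1}{Y + Y}}{8} = - \frac{\left(-5 + Y\right) \frac{1}{2 Y}}{8} = - \frac{\frac{1}{2} \frac{1}{Y} \left(-5 + Y\right)}{8} = - \frac{-5 + Y}{16 Y}$)
$J = 101$ ($J = 1815 - 1714 = 101$)
$p{\left(Q \right)} = 3 - \frac{Q}{19}$ ($p{\left(Q \right)} = 2 + \left(\frac{Q}{-19} + \frac{Q}{Q}\right) = 2 + \left(Q \left(- \frac{1}{19}\right) + 1\right) = 2 - \left(-1 + \frac{Q}{19}\right) = 3 - \frac{Q}{19}$)
$p{\left(A{\left(3 \right)} \right)} - J = \left(3 - \frac{\frac{1}{16} \cdot \frac{1}{3} \left(5 - 3\right)}{19}\right) - 101 = \left(3 - \frac{\frac{1}{16} \cdot \frac{1}{3} \cdot 2}{19}\right) - 101 = \left(3 - \frac{1}{456}\right) - 101 = \frac{1367}{456} - 101 = - \frac{44689}{456}$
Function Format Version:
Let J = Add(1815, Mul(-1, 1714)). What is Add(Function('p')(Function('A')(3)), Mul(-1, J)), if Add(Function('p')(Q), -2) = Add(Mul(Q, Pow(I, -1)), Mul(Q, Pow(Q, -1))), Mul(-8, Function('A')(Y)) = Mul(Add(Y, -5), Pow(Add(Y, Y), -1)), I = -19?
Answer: Rational(-44689, 456) ≈ -98.002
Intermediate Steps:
Function('A')(Y) = Mul(Rational(-1, 16), Pow(Y, -1), Add(-5, Y)) (Function('A')(Y) = Mul(Rational(-1, 8), Mul(Add(Y, -5), Pow(Add(Y, Y), -1))) = Mul(Rational(-1, 8), Mul(Add(-5, Y), Pow(Mul(2, Y), -1))) = Mul(Rational(-1, 8), Mul(Add(-5, Y), Mul(Rational(1, 2), Pow(Y, -1)))) = Mul(Rational(-1, 8), Mul(Rational(1, 2), Pow(Y, -1), Add(-5, Y))) = Mul(Rational(-1, 16), Pow(Y, -1), Add(-5, Y)))
J = 101 (J = Add(1815, -1714) = 101)
Function('p')(Q) = Add(3, Mul(Rational(-1, 19), Q)) (Function('p')(Q) = Add(2, Add(Mul(Q, Pow(-19, -1)), Mul(Q, Pow(Q, -1)))) = Add(2, Add(Mul(Q, Rational(-1, 19)), 1)) = Add(2, Add(Mul(Rational(-1, 19), Q), 1)) = Add(2, Add(1, Mul(Rational(-1, 19), Q))) = Add(3, Mul(Rational(-1, 19), Q)))
Add(Function('p')(Function('A')(3)), Mul(-1, J)) = Add(Add(3, Mul(Rational(-1, 19), Mul(Rational(1, 16), Pow(3, -1), Add(5, Mul(-1, 3))))), Mul(-1, 101)) = Add(Add(3, Mul(Rational(-1, 19), Mul(Rational(1, 16), Rational(1, 3), Add(5, -3)))), -101) = Add(Add(3, Mul(Rational(-1, 19), Mul(Rational(1, 16), Rational(1, 3), 2))), -101) = Add(Add(3, Mul(Rational(-1, 19), Rational(1, 24))), -101) = Add(Add(3, Rational(-1, 456)), -101) = Add(Rational(1367, 456), -101) = Rational(-44689, 456)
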